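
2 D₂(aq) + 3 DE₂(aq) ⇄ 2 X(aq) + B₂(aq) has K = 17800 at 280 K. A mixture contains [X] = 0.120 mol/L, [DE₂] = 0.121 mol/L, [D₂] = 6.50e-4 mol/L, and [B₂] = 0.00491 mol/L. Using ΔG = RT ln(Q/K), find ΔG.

Q = [X]²·[B₂] / ([D₂]²·[DE₂]³) = (0.120)²·(0.00491) / ((6.50e-4)²·(0.121)³) = 94500
ΔG = RT ln(Q/K) = (8.314 J mol⁻¹ K⁻¹)(280 K) × ln(94500/17800)
   = (2.328 kJ/mol)(1.669) = 3.89 kJ/mol
ΔG > 0, so the forward reaction is non-spontaneous (proceeds in reverse).

ΔG = 3.89 kJ/mol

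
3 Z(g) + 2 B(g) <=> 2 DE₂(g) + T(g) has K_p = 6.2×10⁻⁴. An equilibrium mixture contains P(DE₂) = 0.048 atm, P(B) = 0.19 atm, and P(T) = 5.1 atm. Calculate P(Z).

P(Z) = 8.1 atm

At equilibrium, K_p = P(DE₂)²·P(T) / (P(Z)³·P(B)²) = 6.2×10⁻⁴.
(0.048)²·(5.1) / ((P(Z))³·(0.19)²) = 6.2×10⁻⁴
P(Z)³ = 525 ⇒ P(Z) = 8.1 atm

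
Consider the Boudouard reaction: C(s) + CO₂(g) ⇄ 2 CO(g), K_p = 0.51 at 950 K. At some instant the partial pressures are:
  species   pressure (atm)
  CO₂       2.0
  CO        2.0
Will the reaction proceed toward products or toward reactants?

(C is a pure solid — omitted from Q_p.)
Q_p = P(CO)² / P(CO₂) = (2.0)² / (2.0) = 2.0
Q_p = 2.0 > K_p = 0.51, so the reverse reaction proceeds.

toward reactants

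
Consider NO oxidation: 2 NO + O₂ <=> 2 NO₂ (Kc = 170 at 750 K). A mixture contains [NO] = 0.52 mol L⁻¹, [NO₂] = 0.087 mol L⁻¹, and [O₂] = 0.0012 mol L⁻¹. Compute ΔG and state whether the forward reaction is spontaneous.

Qc = [NO₂]² / ([NO]²·[O₂]) = (0.087)² / ((0.52)²·(0.0012)) = 23.3
ΔG = RT ln(Qc/Kc) = (8.314 J mol⁻¹ K⁻¹)(750 K) × ln(23.3/170)
   = (6.236 kJ/mol)(-1.987) = -12.4 kJ/mol
ΔG < 0, so the forward reaction is spontaneous (proceeds forward).

ΔG = -12.4 kJ/mol; the forward reaction is spontaneous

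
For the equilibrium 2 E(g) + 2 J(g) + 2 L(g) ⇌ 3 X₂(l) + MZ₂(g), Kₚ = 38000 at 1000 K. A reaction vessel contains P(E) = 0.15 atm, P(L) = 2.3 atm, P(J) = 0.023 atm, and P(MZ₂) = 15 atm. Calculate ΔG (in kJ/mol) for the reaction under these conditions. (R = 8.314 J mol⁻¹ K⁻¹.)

(X₂ is a pure liquid — omitted from Qₚ.)
Qₚ = P(MZ₂) / (P(E)²·P(J)²·P(L)²) = (15) / ((0.15)²·(0.023)²·(2.3)²) = 2.38e5
ΔG = RT ln(Qₚ/Kₚ) = (8.314 J mol⁻¹ K⁻¹)(1000 K) × ln(2.38e5/38000)
   = (8.314 kJ/mol)(1.835) = 15.3 kJ/mol
ΔG > 0, so the forward reaction is non-spontaneous (proceeds in reverse).

ΔG = 15.3 kJ/mol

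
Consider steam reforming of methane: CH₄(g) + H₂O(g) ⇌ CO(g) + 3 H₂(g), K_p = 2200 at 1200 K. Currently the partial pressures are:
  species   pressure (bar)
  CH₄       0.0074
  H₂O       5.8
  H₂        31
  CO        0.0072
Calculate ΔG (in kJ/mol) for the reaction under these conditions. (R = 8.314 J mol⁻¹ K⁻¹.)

ΔG = 8.19 kJ/mol

Q_p = P(CO)·P(H₂)³ / (P(CH₄)·P(H₂O)) = (0.0072)·(31)³ / ((0.0074)·(5.8)) = 5000
ΔG = RT ln(Q_p/K_p) = (8.314 J mol⁻¹ K⁻¹)(1200 K) × ln(5000/2200)
   = (9.977 kJ/mol)(0.8210) = 8.19 kJ/mol
ΔG > 0, so the forward reaction is non-spontaneous (proceeds in reverse).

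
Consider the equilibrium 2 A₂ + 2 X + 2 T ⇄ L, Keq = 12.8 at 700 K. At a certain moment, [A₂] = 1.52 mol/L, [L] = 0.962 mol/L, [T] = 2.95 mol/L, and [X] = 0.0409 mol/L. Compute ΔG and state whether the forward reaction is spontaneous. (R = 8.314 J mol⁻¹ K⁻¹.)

Q = [L] / ([A₂]²·[X]²·[T]²) = (0.962) / ((1.52)²·(0.0409)²·(2.95)²) = 28.6
ΔG = RT ln(Q/Keq) = (8.314 J mol⁻¹ K⁻¹)(700 K) × ln(28.6/12.8)
   = (5.820 kJ/mol)(0.8040) = 4.68 kJ/mol
ΔG > 0, so the forward reaction is non-spontaneous (proceeds in reverse).

ΔG = 4.68 kJ/mol; the forward reaction is non-spontaneous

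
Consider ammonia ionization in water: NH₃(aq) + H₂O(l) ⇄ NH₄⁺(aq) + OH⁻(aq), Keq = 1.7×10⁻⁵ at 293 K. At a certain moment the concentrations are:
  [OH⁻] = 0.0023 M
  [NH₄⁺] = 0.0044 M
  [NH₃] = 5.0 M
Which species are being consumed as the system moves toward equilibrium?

(H₂O is a pure liquid — omitted from Q.)
Q = [NH₄⁺]·[OH⁻] / [NH₃] = (0.0044)·(0.0023) / (5.0) = 2.0×10⁻⁶
Q = 2.0×10⁻⁶ < Keq = 1.7×10⁻⁵: net forward reaction.

NH₃, H₂O (reactants)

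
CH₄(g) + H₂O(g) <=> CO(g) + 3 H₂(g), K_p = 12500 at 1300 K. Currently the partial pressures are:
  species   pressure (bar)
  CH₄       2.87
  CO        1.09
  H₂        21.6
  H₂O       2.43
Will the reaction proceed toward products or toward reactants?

Q_p = P(CO)·P(H₂)³ / (P(CH₄)·P(H₂O)) = (1.09)·(21.6)³ / ((2.87)·(2.43)) = 1580
Q_p = 1580 < K_p = 12500, so the forward reaction proceeds.

forward (toward products)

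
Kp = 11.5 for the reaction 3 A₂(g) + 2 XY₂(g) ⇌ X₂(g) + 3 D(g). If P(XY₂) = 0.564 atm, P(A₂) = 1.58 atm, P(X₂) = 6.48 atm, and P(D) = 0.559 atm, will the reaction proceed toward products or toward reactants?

in the forward direction

Qp = P(X₂)·P(D)³ / (P(A₂)³·P(XY₂)²) = (6.48)·(0.559)³ / ((1.58)³·(0.564)²) = 0.902
Qp = 0.902 < Kp = 11.5, so the forward reaction proceeds.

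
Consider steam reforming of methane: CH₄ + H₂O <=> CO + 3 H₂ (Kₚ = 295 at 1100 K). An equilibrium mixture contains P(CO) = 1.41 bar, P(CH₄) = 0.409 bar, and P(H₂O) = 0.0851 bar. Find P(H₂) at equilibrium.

At equilibrium, Kₚ = P(CO)·P(H₂)³ / (P(CH₄)·P(H₂O)) = 295.
(1.41)·(P(H₂))³ / ((0.409)·(0.0851)) = 295
P(H₂)³ = 7.28 ⇒ P(H₂) = 1.94 bar

P(H₂) = 1.94 bar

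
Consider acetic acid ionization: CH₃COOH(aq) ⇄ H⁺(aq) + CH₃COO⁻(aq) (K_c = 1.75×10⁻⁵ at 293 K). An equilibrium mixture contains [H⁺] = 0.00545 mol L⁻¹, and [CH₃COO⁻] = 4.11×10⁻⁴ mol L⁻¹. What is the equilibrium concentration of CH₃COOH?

At equilibrium, K_c = [H⁺]·[CH₃COO⁻] / [CH₃COOH] = 1.75×10⁻⁵.
(0.00545)·(4.11×10⁻⁴) / ([CH₃COOH]) = 1.75×10⁻⁵
[CH₃COOH] = 0.128 mol L⁻¹

[CH₃COOH] = 0.128 mol L⁻¹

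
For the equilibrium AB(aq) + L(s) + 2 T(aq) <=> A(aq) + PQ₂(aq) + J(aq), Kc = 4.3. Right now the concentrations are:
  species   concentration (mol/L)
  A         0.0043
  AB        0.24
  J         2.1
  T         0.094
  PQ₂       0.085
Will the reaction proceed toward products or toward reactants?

(L is a pure solid — omitted from Qc.)
Qc = [A]·[PQ₂]·[J] / ([AB]·[T]²) = (0.0043)·(0.085)·(2.1) / ((0.24)·(0.094)²) = 0.36
Qc = 0.36 < Kc = 4.3, so the forward reaction proceeds.

forward (toward products)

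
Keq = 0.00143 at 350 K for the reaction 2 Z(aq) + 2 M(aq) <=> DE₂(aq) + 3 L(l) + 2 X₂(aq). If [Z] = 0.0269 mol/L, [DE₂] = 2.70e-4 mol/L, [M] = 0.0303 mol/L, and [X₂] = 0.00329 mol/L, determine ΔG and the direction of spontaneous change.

ΔG = 3.27 kJ/mol; the forward reaction is non-spontaneous

(L is a pure liquid — omitted from Q.)
Q = [DE₂]·[X₂]² / ([Z]²·[M]²) = (2.70e-4)·(0.00329)² / ((0.0269)²·(0.0303)²) = 0.00440
ΔG = RT ln(Q/Keq) = (8.314 J mol⁻¹ K⁻¹)(350 K) × ln(0.00440/0.00143)
   = (2.910 kJ/mol)(1.124) = 3.27 kJ/mol
ΔG > 0, so the forward reaction is non-spontaneous (proceeds in reverse).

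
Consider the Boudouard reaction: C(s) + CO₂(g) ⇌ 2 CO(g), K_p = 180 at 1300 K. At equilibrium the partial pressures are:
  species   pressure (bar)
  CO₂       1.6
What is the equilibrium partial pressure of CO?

(C is a pure solid — omitted from K_p.)
At equilibrium, K_p = P(CO)² / P(CO₂) = 180.
(P(CO))² / (1.6) = 180
P(CO)² = 288 ⇒ P(CO) = 17 bar

P(CO) = 17 bar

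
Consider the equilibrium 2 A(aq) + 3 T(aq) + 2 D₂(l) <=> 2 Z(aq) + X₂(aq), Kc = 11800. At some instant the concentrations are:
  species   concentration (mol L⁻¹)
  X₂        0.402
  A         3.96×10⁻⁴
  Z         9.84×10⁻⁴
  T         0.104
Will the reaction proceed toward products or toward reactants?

(D₂ is a pure liquid — omitted from Qc.)
Qc = [Z]²·[X₂] / ([A]²·[T]³) = (9.84×10⁻⁴)²·(0.402) / ((3.96×10⁻⁴)²·(0.104)³) = 2210
Qc = 2210 < Kc = 11800, so the forward reaction proceeds.

in the forward direction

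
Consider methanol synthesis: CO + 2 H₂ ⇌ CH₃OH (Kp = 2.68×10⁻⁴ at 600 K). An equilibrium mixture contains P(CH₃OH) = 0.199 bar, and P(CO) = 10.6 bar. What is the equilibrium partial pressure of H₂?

At equilibrium, Kp = P(CH₃OH) / (P(CO)·P(H₂)²) = 2.68×10⁻⁴.
(0.199) / ((10.6)·(P(H₂))²) = 2.68×10⁻⁴
P(H₂)² = 70.1 ⇒ P(H₂) = 8.37 bar

P(H₂) = 8.37 bar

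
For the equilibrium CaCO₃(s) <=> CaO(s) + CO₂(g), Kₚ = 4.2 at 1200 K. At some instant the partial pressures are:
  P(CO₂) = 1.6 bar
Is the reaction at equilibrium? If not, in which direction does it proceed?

forward (toward products)

(CaCO₃, CaO are pure solids — omitted from Qₚ.)
Qₚ = P(CO₂) = 1.6
Qₚ = 1.6 < Kₚ = 4.2, so the forward reaction proceeds.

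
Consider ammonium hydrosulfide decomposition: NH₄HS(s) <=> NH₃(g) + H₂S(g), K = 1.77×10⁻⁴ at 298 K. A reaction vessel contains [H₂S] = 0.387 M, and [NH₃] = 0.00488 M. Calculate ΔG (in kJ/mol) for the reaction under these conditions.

(NH₄HS is a pure solid — omitted from Q.)
Q = [NH₃]·[H₂S] = (0.00488)·(0.387) = 0.00189
ΔG = RT ln(Q/K) = (8.314 J mol⁻¹ K⁻¹)(298 K) × ln(0.00189/1.77×10⁻⁴)
   = (2.478 kJ/mol)(2.368) = 5.87 kJ/mol
ΔG > 0, so the forward reaction is non-spontaneous (proceeds in reverse).

ΔG = 5.87 kJ/mol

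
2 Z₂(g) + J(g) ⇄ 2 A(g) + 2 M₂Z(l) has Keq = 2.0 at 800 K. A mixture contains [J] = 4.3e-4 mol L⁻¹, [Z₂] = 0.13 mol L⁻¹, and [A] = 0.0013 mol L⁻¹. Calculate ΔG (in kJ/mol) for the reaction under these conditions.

ΔG = -14.3 kJ/mol

(M₂Z is a pure liquid — omitted from Q.)
Q = [A]² / ([Z₂]²·[J]) = (0.0013)² / ((0.13)²·(4.3e-4)) = 0.233
ΔG = RT ln(Q/Keq) = (8.314 J mol⁻¹ K⁻¹)(800 K) × ln(0.233/2.0)
   = (6.651 kJ/mol)(-2.150) = -14.3 kJ/mol
ΔG < 0, so the forward reaction is spontaneous (proceeds forward).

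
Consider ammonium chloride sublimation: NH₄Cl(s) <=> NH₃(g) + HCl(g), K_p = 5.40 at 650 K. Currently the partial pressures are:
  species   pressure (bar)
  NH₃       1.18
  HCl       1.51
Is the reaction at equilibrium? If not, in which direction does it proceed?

to the right

(NH₄Cl is a pure solid — omitted from Q_p.)
Q_p = P(NH₃)·P(HCl) = (1.18)·(1.51) = 1.78
Q_p = 1.78 < K_p = 5.40, so the forward reaction proceeds.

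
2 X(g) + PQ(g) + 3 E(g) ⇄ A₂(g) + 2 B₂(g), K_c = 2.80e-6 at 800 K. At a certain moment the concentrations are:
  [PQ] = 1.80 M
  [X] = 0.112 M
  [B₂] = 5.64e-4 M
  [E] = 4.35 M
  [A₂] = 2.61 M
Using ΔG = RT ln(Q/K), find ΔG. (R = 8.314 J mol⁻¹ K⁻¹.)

ΔG = -12.2 kJ/mol

Q_c = [A₂]·[B₂]² / ([X]²·[PQ]·[E]³) = (2.61)·(5.64e-4)² / ((0.112)²·(1.80)·(4.35)³) = 4.47e-7
ΔG = RT ln(Q_c/K_c) = (8.314 J mol⁻¹ K⁻¹)(800 K) × ln(4.47e-7/2.80e-6)
   = (6.651 kJ/mol)(-1.835) = -12.2 kJ/mol
ΔG < 0, so the forward reaction is spontaneous (proceeds forward).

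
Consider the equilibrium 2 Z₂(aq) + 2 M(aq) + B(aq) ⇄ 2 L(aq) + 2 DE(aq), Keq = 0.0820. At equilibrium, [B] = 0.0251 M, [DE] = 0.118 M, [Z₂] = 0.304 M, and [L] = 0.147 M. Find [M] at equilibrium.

[M] = 1.26 M

At equilibrium, Keq = [L]²·[DE]² / ([Z₂]²·[M]²·[B]) = 0.0820.
(0.147)²·(0.118)² / ((0.304)²·([M])²·(0.0251)) = 0.0820
[M]² = 1.58 ⇒ [M] = 1.26 M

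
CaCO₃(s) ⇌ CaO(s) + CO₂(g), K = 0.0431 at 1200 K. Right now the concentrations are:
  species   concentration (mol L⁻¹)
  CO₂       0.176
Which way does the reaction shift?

(CaCO₃, CaO are pure solids — omitted from Q.)
Q = [CO₂] = 0.176
Q = 0.176 > K = 0.0431, so the reverse reaction proceeds.

to the left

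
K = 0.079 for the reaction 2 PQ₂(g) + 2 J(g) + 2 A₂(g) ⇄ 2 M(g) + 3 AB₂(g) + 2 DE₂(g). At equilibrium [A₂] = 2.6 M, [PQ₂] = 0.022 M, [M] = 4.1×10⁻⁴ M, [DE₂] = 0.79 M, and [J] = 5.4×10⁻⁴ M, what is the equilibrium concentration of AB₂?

At equilibrium, K = [M]²·[AB₂]³·[DE₂]² / ([PQ₂]²·[J]²·[A₂]²) = 0.079.
(4.1×10⁻⁴)²·([AB₂])³·(0.79)² / ((0.022)²·(5.4×10⁻⁴)²·(2.6)²) = 0.079
[AB₂]³ = 7.18×10⁻⁴ ⇒ [AB₂] = 0.090 M

[AB₂] = 0.090 M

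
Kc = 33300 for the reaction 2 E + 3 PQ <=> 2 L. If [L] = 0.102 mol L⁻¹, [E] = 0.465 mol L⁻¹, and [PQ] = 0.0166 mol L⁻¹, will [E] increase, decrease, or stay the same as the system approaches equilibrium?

Qc = [L]² / ([E]²·[PQ]³) = (0.102)² / ((0.465)²·(0.0166)³) = 10500
Qc = 10500 < Kc = 33300: net forward reaction.
E is a reactant, so it decreases.

decrease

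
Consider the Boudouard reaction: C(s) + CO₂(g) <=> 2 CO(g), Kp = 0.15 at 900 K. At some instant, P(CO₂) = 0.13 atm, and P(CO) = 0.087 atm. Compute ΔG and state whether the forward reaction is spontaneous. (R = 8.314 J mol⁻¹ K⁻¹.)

(C is a pure solid — omitted from Qp.)
Qp = P(CO)² / P(CO₂) = (0.087)² / (0.13) = 0.0582
ΔG = RT ln(Qp/Kp) = (8.314 J mol⁻¹ K⁻¹)(900 K) × ln(0.0582/0.15)
   = (7.483 kJ/mol)(-0.9467) = -7.08 kJ/mol
ΔG < 0, so the forward reaction is spontaneous (proceeds forward).

ΔG = -7.08 kJ/mol; the forward reaction is spontaneous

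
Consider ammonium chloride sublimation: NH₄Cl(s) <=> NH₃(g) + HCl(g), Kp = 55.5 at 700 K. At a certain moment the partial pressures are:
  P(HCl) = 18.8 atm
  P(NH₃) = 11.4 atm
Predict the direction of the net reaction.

(NH₄Cl is a pure solid — omitted from Qp.)
Qp = P(NH₃)·P(HCl) = (11.4)·(18.8) = 214
Qp = 214 > Kp = 55.5, so the reverse reaction proceeds.

in the reverse direction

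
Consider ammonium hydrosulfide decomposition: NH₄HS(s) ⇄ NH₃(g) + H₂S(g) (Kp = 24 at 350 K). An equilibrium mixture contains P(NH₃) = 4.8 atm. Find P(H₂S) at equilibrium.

P(H₂S) = 5.0 atm

(NH₄HS is a pure solid — omitted from Kp.)
At equilibrium, Kp = P(NH₃)·P(H₂S) = 24.
(4.8)·(P(H₂S)) = 24
P(H₂S) = 5.00 = 5.0 atm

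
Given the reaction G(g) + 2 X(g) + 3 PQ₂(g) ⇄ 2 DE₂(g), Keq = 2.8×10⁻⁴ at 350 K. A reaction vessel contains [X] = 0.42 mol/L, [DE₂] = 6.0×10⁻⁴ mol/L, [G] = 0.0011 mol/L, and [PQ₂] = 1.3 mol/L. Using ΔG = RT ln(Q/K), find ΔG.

ΔG = 3.21 kJ/mol

Q = [DE₂]² / ([G]·[X]²·[PQ₂]³) = (6.0×10⁻⁴)² / ((0.0011)·(0.42)²·(1.3)³) = 8.44×10⁻⁴
ΔG = RT ln(Q/Keq) = (8.314 J mol⁻¹ K⁻¹)(350 K) × ln(8.44×10⁻⁴/2.8×10⁻⁴)
   = (2.910 kJ/mol)(1.103) = 3.21 kJ/mol
ΔG > 0, so the forward reaction is non-spontaneous (proceeds in reverse).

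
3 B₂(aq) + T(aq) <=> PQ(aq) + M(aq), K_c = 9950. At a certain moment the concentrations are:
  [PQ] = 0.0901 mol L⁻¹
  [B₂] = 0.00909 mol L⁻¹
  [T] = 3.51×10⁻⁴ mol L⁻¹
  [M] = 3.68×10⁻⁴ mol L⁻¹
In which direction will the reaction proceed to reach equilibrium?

reverse (toward reactants)

Q_c = [PQ]·[M] / ([B₂]³·[T]) = (0.0901)·(3.68×10⁻⁴) / ((0.00909)³·(3.51×10⁻⁴)) = 1.26×10⁵
Q_c = 1.26×10⁵ > K_c = 9950, so the reverse reaction proceeds.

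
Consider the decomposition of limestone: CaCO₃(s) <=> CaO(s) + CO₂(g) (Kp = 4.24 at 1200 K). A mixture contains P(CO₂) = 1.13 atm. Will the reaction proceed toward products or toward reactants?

(CaCO₃, CaO are pure solids — omitted from Qp.)
Qp = P(CO₂) = 1.13
Qp = 1.13 < Kp = 4.24, so the forward reaction proceeds.

in the forward direction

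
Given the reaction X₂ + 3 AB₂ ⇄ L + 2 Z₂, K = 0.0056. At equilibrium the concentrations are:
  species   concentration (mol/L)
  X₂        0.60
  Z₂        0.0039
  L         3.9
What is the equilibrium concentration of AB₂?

[AB₂] = 0.26 mol/L

At equilibrium, K = [L]·[Z₂]² / ([X₂]·[AB₂]³) = 0.0056.
(3.9)·(0.0039)² / ((0.60)·([AB₂])³) = 0.0056
[AB₂]³ = 0.0177 ⇒ [AB₂] = 0.26 mol/L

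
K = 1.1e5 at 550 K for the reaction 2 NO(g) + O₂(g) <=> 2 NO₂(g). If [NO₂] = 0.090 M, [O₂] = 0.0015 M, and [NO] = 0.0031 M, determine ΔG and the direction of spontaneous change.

Q = [NO₂]² / ([NO]²·[O₂]) = (0.090)² / ((0.0031)²·(0.0015)) = 5.62e5
ΔG = RT ln(Q/K) = (8.314 J mol⁻¹ K⁻¹)(550 K) × ln(5.62e5/1.1e5)
   = (4.573 kJ/mol)(1.631) = 7.46 kJ/mol
ΔG > 0, so the forward reaction is non-spontaneous (proceeds in reverse).

ΔG = 7.46 kJ/mol; the forward reaction is non-spontaneous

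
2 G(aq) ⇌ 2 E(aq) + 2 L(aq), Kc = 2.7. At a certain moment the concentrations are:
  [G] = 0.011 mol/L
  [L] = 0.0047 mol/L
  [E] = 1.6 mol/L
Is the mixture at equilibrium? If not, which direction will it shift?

no; Q < K, reaction proceeds forward

Qc = [E]²·[L]² / [G]² = (1.6)²·(0.0047)² / (0.011)² = 0.47
Qc = 0.47 < Kc = 2.7: net forward reaction.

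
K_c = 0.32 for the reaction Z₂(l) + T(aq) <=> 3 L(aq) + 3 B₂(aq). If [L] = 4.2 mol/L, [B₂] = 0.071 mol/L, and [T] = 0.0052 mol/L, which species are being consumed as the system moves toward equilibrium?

(Z₂ is a pure liquid — omitted from Q_c.)
Q_c = [L]³·[B₂]³ / [T] = (4.2)³·(0.071)³ / (0.0052) = 5.1
Q_c = 5.1 > K_c = 0.32: net reverse reaction.

L, B₂ (products)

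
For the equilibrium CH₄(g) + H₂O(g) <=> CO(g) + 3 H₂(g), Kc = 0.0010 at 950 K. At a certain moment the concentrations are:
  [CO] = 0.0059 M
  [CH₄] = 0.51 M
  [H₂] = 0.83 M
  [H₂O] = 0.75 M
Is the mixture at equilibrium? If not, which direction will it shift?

Qc = [CO]·[H₂]³ / ([CH₄]·[H₂O]) = (0.0059)·(0.83)³ / ((0.51)·(0.75)) = 0.0088
Qc = 0.0088 > Kc = 0.0010: net reverse reaction.

no; Q > K, reaction proceeds in reverse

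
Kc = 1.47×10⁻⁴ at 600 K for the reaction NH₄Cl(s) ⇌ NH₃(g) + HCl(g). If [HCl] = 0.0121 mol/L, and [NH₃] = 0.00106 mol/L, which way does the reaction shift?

(NH₄Cl is a pure solid — omitted from Qc.)
Qc = [NH₃]·[HCl] = (0.00106)·(0.0121) = 1.28×10⁻⁵
Qc = 1.28×10⁻⁵ < Kc = 1.47×10⁻⁴, so the forward reaction proceeds.

in the forward direction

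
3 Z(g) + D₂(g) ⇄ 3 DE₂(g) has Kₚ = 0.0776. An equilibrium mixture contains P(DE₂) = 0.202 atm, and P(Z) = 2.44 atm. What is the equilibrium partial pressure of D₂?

At equilibrium, Kₚ = P(DE₂)³ / (P(Z)³·P(D₂)) = 0.0776.
(0.202)³ / ((2.44)³·(P(D₂))) = 0.0776
P(D₂) = 0.00731 atm

P(D₂) = 0.00731 atm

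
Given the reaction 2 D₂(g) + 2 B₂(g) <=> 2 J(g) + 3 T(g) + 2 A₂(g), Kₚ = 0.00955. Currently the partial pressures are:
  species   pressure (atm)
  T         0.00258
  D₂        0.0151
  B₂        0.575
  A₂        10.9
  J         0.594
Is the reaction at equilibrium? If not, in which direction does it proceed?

Qₚ = P(J)²·P(T)³·P(A₂)² / (P(D₂)²·P(B₂)²) = (0.594)²·(0.00258)³·(10.9)² / ((0.0151)²·(0.575)²) = 0.00955
Qₚ = 0.00955 = Kₚ, so the system is already at equilibrium.

at equilibrium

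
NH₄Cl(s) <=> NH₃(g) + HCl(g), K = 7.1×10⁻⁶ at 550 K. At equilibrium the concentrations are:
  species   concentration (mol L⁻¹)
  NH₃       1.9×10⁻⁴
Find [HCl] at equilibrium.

[HCl] = 0.037 mol L⁻¹

(NH₄Cl is a pure solid — omitted from K.)
At equilibrium, K = [NH₃]·[HCl] = 7.1×10⁻⁶.
(1.9×10⁻⁴)·([HCl]) = 7.1×10⁻⁶
[HCl] = 0.0374 = 0.037 mol L⁻¹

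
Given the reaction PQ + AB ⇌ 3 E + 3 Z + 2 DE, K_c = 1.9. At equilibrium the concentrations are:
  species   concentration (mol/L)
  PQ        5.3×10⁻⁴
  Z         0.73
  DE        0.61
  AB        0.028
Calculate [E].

[E] = 0.058 mol/L

At equilibrium, K_c = [E]³·[Z]³·[DE]² / ([PQ]·[AB]) = 1.9.
([E])³·(0.73)³·(0.61)² / ((5.3×10⁻⁴)·(0.028)) = 1.9
[E]³ = 1.95×10⁻⁴ ⇒ [E] = 0.058 mol/L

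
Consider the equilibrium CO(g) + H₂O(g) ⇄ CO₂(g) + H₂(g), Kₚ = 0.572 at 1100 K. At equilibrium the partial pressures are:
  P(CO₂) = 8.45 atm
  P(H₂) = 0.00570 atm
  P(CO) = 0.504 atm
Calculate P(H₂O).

P(H₂O) = 0.167 atm

At equilibrium, Kₚ = P(CO₂)·P(H₂) / (P(CO)·P(H₂O)) = 0.572.
(8.45)·(0.00570) / ((0.504)·(P(H₂O))) = 0.572
P(H₂O) = 0.167 atm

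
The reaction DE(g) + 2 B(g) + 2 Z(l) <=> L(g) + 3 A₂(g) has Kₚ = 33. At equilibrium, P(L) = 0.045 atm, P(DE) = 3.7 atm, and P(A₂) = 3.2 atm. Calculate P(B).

P(B) = 0.11 atm

(Z is a pure liquid — omitted from Kₚ.)
At equilibrium, Kₚ = P(L)·P(A₂)³ / (P(DE)·P(B)²) = 33.
(0.045)·(3.2)³ / ((3.7)·(P(B))²) = 33
P(B)² = 0.0121 ⇒ P(B) = 0.11 atm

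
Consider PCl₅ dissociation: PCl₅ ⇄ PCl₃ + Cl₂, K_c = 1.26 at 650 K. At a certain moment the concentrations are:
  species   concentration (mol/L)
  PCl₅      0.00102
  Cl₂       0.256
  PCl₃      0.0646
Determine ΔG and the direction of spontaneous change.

ΔG = 13.8 kJ/mol; the forward reaction is non-spontaneous

Q_c = [PCl₃]·[Cl₂] / [PCl₅] = (0.0646)·(0.256) / (0.00102) = 16.2
ΔG = RT ln(Q_c/K_c) = (8.314 J mol⁻¹ K⁻¹)(650 K) × ln(16.2/1.26)
   = (5.404 kJ/mol)(2.554) = 13.8 kJ/mol
ΔG > 0, so the forward reaction is non-spontaneous (proceeds in reverse).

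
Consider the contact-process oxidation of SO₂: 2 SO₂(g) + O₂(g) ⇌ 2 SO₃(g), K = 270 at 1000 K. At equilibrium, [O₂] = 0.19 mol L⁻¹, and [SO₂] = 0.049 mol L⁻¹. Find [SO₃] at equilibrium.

[SO₃] = 0.35 mol L⁻¹

At equilibrium, K = [SO₃]² / ([SO₂]²·[O₂]) = 270.
([SO₃])² / ((0.049)²·(0.19)) = 270
[SO₃]² = 0.123 ⇒ [SO₃] = 0.35 mol L⁻¹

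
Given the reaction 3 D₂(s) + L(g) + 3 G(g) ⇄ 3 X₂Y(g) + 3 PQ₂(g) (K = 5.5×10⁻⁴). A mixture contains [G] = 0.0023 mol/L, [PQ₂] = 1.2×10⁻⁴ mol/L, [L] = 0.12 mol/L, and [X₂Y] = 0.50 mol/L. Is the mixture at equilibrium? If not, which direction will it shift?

(D₂ is a pure solid — omitted from Q.)
Q = [X₂Y]³·[PQ₂]³ / ([L]·[G]³) = (0.50)³·(1.2×10⁻⁴)³ / ((0.12)·(0.0023)³) = 1.5×10⁻⁴
Q = 1.5×10⁻⁴ < K = 5.5×10⁻⁴: net forward reaction.

no; Q < K, reaction proceeds forward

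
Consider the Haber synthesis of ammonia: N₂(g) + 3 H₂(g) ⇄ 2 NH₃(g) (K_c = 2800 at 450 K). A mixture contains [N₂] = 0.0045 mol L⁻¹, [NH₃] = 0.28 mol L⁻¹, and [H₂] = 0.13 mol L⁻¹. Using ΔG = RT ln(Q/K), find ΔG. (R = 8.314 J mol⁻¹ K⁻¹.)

ΔG = 3.89 kJ/mol

Q_c = [NH₃]² / ([N₂]·[H₂]³) = (0.28)² / ((0.0045)·(0.13)³) = 7930
ΔG = RT ln(Q_c/K_c) = (8.314 J mol⁻¹ K⁻¹)(450 K) × ln(7930/2800)
   = (3.741 kJ/mol)(1.041) = 3.89 kJ/mol
ΔG > 0, so the forward reaction is non-spontaneous (proceeds in reverse).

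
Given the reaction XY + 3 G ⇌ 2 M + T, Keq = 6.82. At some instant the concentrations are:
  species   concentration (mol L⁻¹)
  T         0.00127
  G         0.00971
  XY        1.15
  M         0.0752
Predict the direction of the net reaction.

Q = [M]²·[T] / ([XY]·[G]³) = (0.0752)²·(0.00127) / ((1.15)·(0.00971)³) = 6.82
Q = 6.82 = Keq, so the system is already at equilibrium.

no net change (already at equilibrium)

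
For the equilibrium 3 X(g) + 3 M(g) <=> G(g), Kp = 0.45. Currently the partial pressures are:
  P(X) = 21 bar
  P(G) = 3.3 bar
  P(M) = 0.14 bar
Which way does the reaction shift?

in the forward direction

Qp = P(G) / (P(X)³·P(M)³) = (3.3) / ((21)³·(0.14)³) = 0.13
Qp = 0.13 < Kp = 0.45, so the forward reaction proceeds.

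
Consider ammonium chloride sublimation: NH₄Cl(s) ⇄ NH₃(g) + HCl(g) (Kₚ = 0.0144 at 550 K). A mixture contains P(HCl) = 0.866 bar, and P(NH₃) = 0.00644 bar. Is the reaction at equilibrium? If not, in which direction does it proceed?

(NH₄Cl is a pure solid — omitted from Qₚ.)
Qₚ = P(NH₃)·P(HCl) = (0.00644)·(0.866) = 0.00558
Qₚ = 0.00558 < Kₚ = 0.0144, so the forward reaction proceeds.

to the right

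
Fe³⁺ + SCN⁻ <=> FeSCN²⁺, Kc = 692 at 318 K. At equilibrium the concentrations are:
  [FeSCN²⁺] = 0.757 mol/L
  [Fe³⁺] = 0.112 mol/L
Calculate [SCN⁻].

[SCN⁻] = 0.00977 mol/L

At equilibrium, Kc = [FeSCN²⁺] / ([Fe³⁺]·[SCN⁻]) = 692.
(0.757) / ((0.112)·([SCN⁻])) = 692
[SCN⁻] = 0.00977 mol/L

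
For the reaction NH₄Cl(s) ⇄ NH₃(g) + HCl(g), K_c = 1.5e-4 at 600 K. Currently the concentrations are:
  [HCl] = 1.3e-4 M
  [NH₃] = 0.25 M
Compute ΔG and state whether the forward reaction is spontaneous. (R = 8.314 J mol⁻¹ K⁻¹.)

(NH₄Cl is a pure solid — omitted from Q_c.)
Q_c = [NH₃]·[HCl] = (0.25)·(1.3e-4) = 3.25e-5
ΔG = RT ln(Q_c/K_c) = (8.314 J mol⁻¹ K⁻¹)(600 K) × ln(3.25e-5/1.5e-4)
   = (4.988 kJ/mol)(-1.529) = -7.63 kJ/mol
ΔG < 0, so the forward reaction is spontaneous (proceeds forward).

ΔG = -7.63 kJ/mol; the forward reaction is spontaneous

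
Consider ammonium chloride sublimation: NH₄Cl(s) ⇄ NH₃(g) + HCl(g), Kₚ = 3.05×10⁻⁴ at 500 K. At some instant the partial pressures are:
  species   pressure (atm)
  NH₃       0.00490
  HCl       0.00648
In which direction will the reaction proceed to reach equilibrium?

(NH₄Cl is a pure solid — omitted from Qₚ.)
Qₚ = P(NH₃)·P(HCl) = (0.00490)·(0.00648) = 3.18×10⁻⁵
Qₚ = 3.18×10⁻⁵ < Kₚ = 3.05×10⁻⁴, so the forward reaction proceeds.

in the forward direction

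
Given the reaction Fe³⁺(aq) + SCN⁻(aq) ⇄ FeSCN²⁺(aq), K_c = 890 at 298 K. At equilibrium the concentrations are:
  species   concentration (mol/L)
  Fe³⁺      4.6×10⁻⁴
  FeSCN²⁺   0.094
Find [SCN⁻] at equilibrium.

At equilibrium, K_c = [FeSCN²⁺] / ([Fe³⁺]·[SCN⁻]) = 890.
(0.094) / ((4.6×10⁻⁴)·([SCN⁻])) = 890
[SCN⁻] = 0.230 = 0.23 mol/L

[SCN⁻] = 0.23 mol/L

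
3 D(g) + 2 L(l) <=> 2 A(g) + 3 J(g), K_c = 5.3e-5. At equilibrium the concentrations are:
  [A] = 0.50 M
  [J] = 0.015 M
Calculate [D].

(L is a pure liquid — omitted from K_c.)
At equilibrium, K_c = [A]²·[J]³ / [D]³ = 5.3e-5.
(0.50)²·(0.015)³ / ([D])³ = 5.3e-5
[D]³ = 0.0159 ⇒ [D] = 0.25 M

[D] = 0.25 M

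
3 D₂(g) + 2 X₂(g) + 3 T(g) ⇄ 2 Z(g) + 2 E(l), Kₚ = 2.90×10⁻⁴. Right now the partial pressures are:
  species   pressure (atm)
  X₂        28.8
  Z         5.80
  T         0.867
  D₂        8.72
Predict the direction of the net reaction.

toward products

(E is a pure liquid — omitted from Qₚ.)
Qₚ = P(Z)² / (P(D₂)³·P(X₂)²·P(T)³) = (5.80)² / ((8.72)³·(28.8)²·(0.867)³) = 9.39×10⁻⁵
Qₚ = 9.39×10⁻⁵ < Kₚ = 2.90×10⁻⁴, so the forward reaction proceeds.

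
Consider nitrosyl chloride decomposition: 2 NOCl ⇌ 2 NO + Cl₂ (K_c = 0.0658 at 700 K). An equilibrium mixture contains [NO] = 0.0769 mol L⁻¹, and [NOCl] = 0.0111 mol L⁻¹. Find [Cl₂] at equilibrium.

At equilibrium, K_c = [NO]²·[Cl₂] / [NOCl]² = 0.0658.
(0.0769)²·([Cl₂]) / (0.0111)² = 0.0658
[Cl₂] = 0.00137 mol L⁻¹

[Cl₂] = 0.00137 mol L⁻¹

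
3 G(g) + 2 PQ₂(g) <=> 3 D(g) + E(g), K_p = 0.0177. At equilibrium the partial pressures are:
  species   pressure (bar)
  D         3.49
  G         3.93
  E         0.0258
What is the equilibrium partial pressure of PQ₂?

P(PQ₂) = 1.01 bar

At equilibrium, K_p = P(D)³·P(E) / (P(G)³·P(PQ₂)²) = 0.0177.
(3.49)³·(0.0258) / ((3.93)³·(P(PQ₂))²) = 0.0177
P(PQ₂)² = 1.02 ⇒ P(PQ₂) = 1.01 bar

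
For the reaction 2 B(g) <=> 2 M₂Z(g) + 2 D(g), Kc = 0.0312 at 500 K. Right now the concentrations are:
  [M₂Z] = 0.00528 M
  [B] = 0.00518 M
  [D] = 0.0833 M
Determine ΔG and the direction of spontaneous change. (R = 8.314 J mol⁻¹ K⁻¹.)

ΔG = -6.09 kJ/mol; the forward reaction is spontaneous

Qc = [M₂Z]²·[D]² / [B]² = (0.00528)²·(0.0833)² / (0.00518)² = 0.00721
ΔG = RT ln(Qc/Kc) = (8.314 J mol⁻¹ K⁻¹)(500 K) × ln(0.00721/0.0312)
   = (4.157 kJ/mol)(-1.465) = -6.09 kJ/mol
ΔG < 0, so the forward reaction is spontaneous (proceeds forward).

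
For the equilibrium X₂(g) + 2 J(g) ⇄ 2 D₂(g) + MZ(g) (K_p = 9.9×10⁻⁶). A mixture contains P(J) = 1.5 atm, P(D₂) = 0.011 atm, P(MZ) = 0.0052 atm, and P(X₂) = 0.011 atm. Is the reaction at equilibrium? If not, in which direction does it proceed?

reverse (toward reactants)

Q_p = P(D₂)²·P(MZ) / (P(X₂)·P(J)²) = (0.011)²·(0.0052) / ((0.011)·(1.5)²) = 2.5×10⁻⁵
Q_p = 2.5×10⁻⁵ > K_p = 9.9×10⁻⁶, so the reverse reaction proceeds.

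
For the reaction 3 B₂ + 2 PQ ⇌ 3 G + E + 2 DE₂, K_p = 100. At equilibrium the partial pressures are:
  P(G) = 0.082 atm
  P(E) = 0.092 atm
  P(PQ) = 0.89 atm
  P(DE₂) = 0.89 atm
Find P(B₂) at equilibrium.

P(B₂) = 0.0080 atm

At equilibrium, K_p = P(G)³·P(E)·P(DE₂)² / (P(B₂)³·P(PQ)²) = 100.
(0.082)³·(0.092)·(0.89)² / ((P(B₂))³·(0.89)²) = 100
P(B₂)³ = 5.07×10⁻⁷ ⇒ P(B₂) = 0.0080 atm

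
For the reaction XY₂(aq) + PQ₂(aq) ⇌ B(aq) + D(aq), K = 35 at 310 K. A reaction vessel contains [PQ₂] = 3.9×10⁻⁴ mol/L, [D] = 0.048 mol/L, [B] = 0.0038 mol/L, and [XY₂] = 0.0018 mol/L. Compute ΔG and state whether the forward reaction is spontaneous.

Q = [B]·[D] / ([XY₂]·[PQ₂]) = (0.0038)·(0.048) / ((0.0018)·(3.9×10⁻⁴)) = 260
ΔG = RT ln(Q/K) = (8.314 J mol⁻¹ K⁻¹)(310 K) × ln(260/35)
   = (2.577 kJ/mol)(2.005) = 5.17 kJ/mol
ΔG > 0, so the forward reaction is non-spontaneous (proceeds in reverse).

ΔG = 5.17 kJ/mol; the forward reaction is non-spontaneous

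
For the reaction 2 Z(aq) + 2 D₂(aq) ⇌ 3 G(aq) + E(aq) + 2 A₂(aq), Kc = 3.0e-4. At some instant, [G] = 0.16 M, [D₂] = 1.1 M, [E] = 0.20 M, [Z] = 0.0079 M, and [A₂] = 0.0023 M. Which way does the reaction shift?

toward products

Qc = [G]³·[E]·[A₂]² / ([Z]²·[D₂]²) = (0.16)³·(0.20)·(0.0023)² / ((0.0079)²·(1.1)²) = 5.7e-5
Qc = 5.7e-5 < Kc = 3.0e-4, so the forward reaction proceeds.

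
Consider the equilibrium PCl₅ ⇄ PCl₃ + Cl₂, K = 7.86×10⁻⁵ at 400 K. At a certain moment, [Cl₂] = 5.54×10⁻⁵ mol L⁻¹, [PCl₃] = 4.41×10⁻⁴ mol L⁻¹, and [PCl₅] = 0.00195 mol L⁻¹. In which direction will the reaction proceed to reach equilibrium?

Q = [PCl₃]·[Cl₂] / [PCl₅] = (4.41×10⁻⁴)·(5.54×10⁻⁵) / (0.00195) = 1.25×10⁻⁵
Q = 1.25×10⁻⁵ < K = 7.86×10⁻⁵, so the forward reaction proceeds.

toward products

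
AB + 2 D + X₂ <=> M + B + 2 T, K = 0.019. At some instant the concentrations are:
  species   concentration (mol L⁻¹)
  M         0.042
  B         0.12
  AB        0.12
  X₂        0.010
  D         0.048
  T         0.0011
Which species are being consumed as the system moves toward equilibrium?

AB, D, X₂ (reactants)

Q = [M]·[B]·[T]² / ([AB]·[D]²·[X₂]) = (0.042)·(0.12)·(0.0011)² / ((0.12)·(0.048)²·(0.010)) = 0.0022
Q = 0.0022 < K = 0.019: net forward reaction.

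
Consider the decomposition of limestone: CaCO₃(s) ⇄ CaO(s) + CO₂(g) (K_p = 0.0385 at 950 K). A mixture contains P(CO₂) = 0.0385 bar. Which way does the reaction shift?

(CaCO₃, CaO are pure solids — omitted from Q_p.)
Q_p = P(CO₂) = 0.0385
Q_p = 0.0385 = K_p, so the system is already at equilibrium.

at equilibrium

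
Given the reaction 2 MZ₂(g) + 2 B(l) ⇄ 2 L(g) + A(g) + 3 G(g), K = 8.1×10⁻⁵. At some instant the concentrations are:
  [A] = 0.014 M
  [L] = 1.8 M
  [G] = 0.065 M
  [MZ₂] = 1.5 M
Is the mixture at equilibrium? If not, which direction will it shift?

no; Q < K, reaction proceeds forward

(B is a pure liquid — omitted from Q.)
Q = [L]²·[A]·[G]³ / [MZ₂]² = (1.8)²·(0.014)·(0.065)³ / (1.5)² = 5.5×10⁻⁶
Q = 5.5×10⁻⁶ < K = 8.1×10⁻⁵: net forward reaction.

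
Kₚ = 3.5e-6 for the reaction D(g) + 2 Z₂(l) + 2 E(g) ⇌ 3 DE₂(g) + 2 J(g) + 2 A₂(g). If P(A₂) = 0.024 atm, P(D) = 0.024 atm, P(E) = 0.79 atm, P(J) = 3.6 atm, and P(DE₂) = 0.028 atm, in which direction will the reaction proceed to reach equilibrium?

toward reactants

(Z₂ is a pure liquid — omitted from Qₚ.)
Qₚ = P(DE₂)³·P(J)²·P(A₂)² / (P(D)·P(E)²) = (0.028)³·(3.6)²·(0.024)² / ((0.024)·(0.79)²) = 1.1e-5
Qₚ = 1.1e-5 > Kₚ = 3.5e-6, so the reverse reaction proceeds.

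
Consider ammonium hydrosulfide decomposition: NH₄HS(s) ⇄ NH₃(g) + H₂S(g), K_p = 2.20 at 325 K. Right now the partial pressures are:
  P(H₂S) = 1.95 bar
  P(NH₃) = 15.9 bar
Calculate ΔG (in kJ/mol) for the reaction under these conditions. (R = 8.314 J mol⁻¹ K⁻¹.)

ΔG = 7.15 kJ/mol

(NH₄HS is a pure solid — omitted from Q_p.)
Q_p = P(NH₃)·P(H₂S) = (15.9)·(1.95) = 31.0
ΔG = RT ln(Q_p/K_p) = (8.314 J mol⁻¹ K⁻¹)(325 K) × ln(31.0/2.20)
   = (2.702 kJ/mol)(2.646) = 7.15 kJ/mol
ΔG > 0, so the forward reaction is non-spontaneous (proceeds in reverse).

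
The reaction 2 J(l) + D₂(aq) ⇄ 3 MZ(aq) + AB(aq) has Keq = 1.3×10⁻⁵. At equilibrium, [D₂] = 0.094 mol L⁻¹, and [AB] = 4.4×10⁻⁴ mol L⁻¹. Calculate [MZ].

[MZ] = 0.14 mol L⁻¹

(J is a pure liquid — omitted from Keq.)
At equilibrium, Keq = [MZ]³·[AB] / [D₂] = 1.3×10⁻⁵.
([MZ])³·(4.4×10⁻⁴) / (0.094) = 1.3×10⁻⁵
[MZ]³ = 0.00278 ⇒ [MZ] = 0.14 mol L⁻¹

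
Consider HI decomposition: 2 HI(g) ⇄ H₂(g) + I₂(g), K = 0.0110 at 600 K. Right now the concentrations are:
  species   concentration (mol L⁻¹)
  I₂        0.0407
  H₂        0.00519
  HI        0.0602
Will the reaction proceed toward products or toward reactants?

Q = [H₂]·[I₂] / [HI]² = (0.00519)·(0.0407) / (0.0602)² = 0.0583
Q = 0.0583 > K = 0.0110, so the reverse reaction proceeds.

toward reactants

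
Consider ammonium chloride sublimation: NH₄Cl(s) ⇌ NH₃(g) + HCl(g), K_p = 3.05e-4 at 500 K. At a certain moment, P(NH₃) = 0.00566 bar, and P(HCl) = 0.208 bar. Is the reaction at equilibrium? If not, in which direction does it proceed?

(NH₄Cl is a pure solid — omitted from Q_p.)
Q_p = P(NH₃)·P(HCl) = (0.00566)·(0.208) = 0.00118
Q_p = 0.00118 > K_p = 3.05e-4, so the reverse reaction proceeds.

toward reactants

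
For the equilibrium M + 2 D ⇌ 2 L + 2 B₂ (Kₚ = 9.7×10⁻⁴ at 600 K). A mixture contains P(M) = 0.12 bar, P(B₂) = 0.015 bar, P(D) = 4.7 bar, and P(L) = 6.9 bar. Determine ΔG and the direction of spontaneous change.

ΔG = 7.12 kJ/mol; the forward reaction is non-spontaneous

Qₚ = P(L)²·P(B₂)² / (P(M)·P(D)²) = (6.9)²·(0.015)² / ((0.12)·(4.7)²) = 0.00404
ΔG = RT ln(Qₚ/Kₚ) = (8.314 J mol⁻¹ K⁻¹)(600 K) × ln(0.00404/9.7×10⁻⁴)
   = (4.988 kJ/mol)(1.427) = 7.12 kJ/mol
ΔG > 0, so the forward reaction is non-spontaneous (proceeds in reverse).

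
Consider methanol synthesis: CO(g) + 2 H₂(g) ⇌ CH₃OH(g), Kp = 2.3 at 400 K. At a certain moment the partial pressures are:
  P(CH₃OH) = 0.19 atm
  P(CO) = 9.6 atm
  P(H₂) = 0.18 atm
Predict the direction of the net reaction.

Qp = P(CH₃OH) / (P(CO)·P(H₂)²) = (0.19) / ((9.6)·(0.18)²) = 0.61
Qp = 0.61 < Kp = 2.3, so the forward reaction proceeds.

in the forward direction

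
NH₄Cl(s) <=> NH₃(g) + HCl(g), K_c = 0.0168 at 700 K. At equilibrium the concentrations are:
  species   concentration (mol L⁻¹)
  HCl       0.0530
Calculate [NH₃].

(NH₄Cl is a pure solid — omitted from K_c.)
At equilibrium, K_c = [NH₃]·[HCl] = 0.0168.
([NH₃])·(0.0530) = 0.0168
[NH₃] = 0.317 mol L⁻¹

[NH₃] = 0.317 mol L⁻¹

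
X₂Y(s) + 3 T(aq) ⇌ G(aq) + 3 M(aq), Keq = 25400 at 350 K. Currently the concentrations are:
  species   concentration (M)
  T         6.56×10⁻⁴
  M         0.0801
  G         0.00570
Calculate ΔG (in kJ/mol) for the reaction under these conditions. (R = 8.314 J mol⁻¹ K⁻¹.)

ΔG = -2.60 kJ/mol

(X₂Y is a pure solid — omitted from Q.)
Q = [G]·[M]³ / [T]³ = (0.00570)·(0.0801)³ / (6.56×10⁻⁴)³ = 10400
ΔG = RT ln(Q/Keq) = (8.314 J mol⁻¹ K⁻¹)(350 K) × ln(10400/25400)
   = (2.910 kJ/mol)(-0.8929) = -2.60 kJ/mol
ΔG < 0, so the forward reaction is spontaneous (proceeds forward).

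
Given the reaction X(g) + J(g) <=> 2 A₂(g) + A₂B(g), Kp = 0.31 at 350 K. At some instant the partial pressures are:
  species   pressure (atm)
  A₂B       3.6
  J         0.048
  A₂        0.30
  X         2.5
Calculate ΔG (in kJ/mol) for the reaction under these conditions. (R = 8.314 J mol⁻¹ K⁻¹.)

ΔG = 6.30 kJ/mol

Qp = P(A₂)²·P(A₂B) / (P(X)·P(J)) = (0.30)²·(3.6) / ((2.5)·(0.048)) = 2.70
ΔG = RT ln(Qp/Kp) = (8.314 J mol⁻¹ K⁻¹)(350 K) × ln(2.70/0.31)
   = (2.910 kJ/mol)(2.164) = 6.30 kJ/mol
ΔG > 0, so the forward reaction is non-spontaneous (proceeds in reverse).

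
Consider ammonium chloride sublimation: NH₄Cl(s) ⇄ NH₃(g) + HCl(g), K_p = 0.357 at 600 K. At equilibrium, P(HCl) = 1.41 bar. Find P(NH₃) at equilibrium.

P(NH₃) = 0.253 bar

(NH₄Cl is a pure solid — omitted from K_p.)
At equilibrium, K_p = P(NH₃)·P(HCl) = 0.357.
(P(NH₃))·(1.41) = 0.357
P(NH₃) = 0.253 bar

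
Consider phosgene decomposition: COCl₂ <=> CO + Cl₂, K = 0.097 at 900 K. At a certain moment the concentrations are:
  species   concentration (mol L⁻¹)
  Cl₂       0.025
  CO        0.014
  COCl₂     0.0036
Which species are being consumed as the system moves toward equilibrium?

Q = [CO]·[Cl₂] / [COCl₂] = (0.014)·(0.025) / (0.0036) = 0.097
Q = 0.097 = K; the system is at equilibrium.

none (at equilibrium)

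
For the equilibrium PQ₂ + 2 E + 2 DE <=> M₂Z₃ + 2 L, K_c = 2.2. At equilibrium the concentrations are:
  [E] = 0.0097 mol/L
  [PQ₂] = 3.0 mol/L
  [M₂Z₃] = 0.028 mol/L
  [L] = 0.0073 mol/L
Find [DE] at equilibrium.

[DE] = 0.049 mol/L

At equilibrium, K_c = [M₂Z₃]·[L]² / ([PQ₂]·[E]²·[DE]²) = 2.2.
(0.028)·(0.0073)² / ((3.0)·(0.0097)²·([DE])²) = 2.2
[DE]² = 0.00240 ⇒ [DE] = 0.049 mol/L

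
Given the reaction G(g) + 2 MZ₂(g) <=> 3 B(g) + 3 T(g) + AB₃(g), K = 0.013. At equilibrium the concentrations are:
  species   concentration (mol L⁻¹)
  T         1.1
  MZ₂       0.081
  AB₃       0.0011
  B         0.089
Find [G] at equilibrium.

[G] = 0.012 mol L⁻¹

At equilibrium, K = [B]³·[T]³·[AB₃] / ([G]·[MZ₂]²) = 0.013.
(0.089)³·(1.1)³·(0.0011) / (([G])·(0.081)²) = 0.013
[G] = 0.0121 = 0.012 mol L⁻¹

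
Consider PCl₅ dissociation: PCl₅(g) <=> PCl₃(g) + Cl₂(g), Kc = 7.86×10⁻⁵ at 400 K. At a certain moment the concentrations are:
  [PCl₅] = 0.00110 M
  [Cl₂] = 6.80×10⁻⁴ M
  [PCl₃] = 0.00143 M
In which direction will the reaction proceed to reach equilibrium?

Qc = [PCl₃]·[Cl₂] / [PCl₅] = (0.00143)·(6.80×10⁻⁴) / (0.00110) = 8.84×10⁻⁴
Qc = 8.84×10⁻⁴ > Kc = 7.86×10⁻⁵, so the reverse reaction proceeds.

to the left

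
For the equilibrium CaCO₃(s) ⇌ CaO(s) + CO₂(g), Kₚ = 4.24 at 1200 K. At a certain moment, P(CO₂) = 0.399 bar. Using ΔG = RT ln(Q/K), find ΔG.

ΔG = -23.6 kJ/mol

(CaCO₃, CaO are pure solids — omitted from Qₚ.)
Qₚ = P(CO₂) = 0.399
ΔG = RT ln(Qₚ/Kₚ) = (8.314 J mol⁻¹ K⁻¹)(1200 K) × ln(0.399/4.24)
   = (9.977 kJ/mol)(-2.363) = -23.6 kJ/mol
ΔG < 0, so the forward reaction is spontaneous (proceeds forward).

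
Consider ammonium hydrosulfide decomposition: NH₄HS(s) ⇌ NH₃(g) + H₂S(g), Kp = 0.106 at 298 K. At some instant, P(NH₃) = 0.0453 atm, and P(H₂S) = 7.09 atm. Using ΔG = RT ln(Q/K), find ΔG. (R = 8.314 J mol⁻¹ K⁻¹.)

(NH₄HS is a pure solid — omitted from Qp.)
Qp = P(NH₃)·P(H₂S) = (0.0453)·(7.09) = 0.321
ΔG = RT ln(Qp/Kp) = (8.314 J mol⁻¹ K⁻¹)(298 K) × ln(0.321/0.106)
   = (2.478 kJ/mol)(1.108) = 2.75 kJ/mol
ΔG > 0, so the forward reaction is non-spontaneous (proceeds in reverse).

ΔG = 2.75 kJ/mol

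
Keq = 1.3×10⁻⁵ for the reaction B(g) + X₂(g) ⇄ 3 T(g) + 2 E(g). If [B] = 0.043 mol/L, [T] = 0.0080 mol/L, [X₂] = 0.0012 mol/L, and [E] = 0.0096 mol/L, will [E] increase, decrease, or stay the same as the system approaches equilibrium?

increase

Q = [T]³·[E]² / ([B]·[X₂]) = (0.0080)³·(0.0096)² / ((0.043)·(0.0012)) = 9.1×10⁻⁷
Q = 9.1×10⁻⁷ < Keq = 1.3×10⁻⁵: net forward reaction.
E is a product, so it increases.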